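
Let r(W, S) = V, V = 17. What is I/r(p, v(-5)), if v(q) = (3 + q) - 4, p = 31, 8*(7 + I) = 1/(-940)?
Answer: -52641/127840 ≈ -0.41177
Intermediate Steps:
I = -52641/7520 (I = -7 + (⅛)/(-940) = -7 + (⅛)*(-1/940) = -7 - 1/7520 = -52641/7520 ≈ -7.0001)
v(q) = -1 + q
r(W, S) = 17
I/r(p, v(-5)) = -52641/7520/17 = -52641/7520*1/17 = -52641/127840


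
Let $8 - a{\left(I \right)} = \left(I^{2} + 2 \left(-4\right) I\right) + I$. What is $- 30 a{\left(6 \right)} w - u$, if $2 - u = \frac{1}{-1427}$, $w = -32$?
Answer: $\frac{19176025}{1427} \approx 13438.0$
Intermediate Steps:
$a{\left(I \right)} = 8 - I^{2} + 7 I$ ($a{\left(I \right)} = 8 - \left(\left(I^{2} + 2 \left(-4\right) I\right) + I\right) = 8 - \left(\left(I^{2} - 8 I\right) + I\right) = 8 - \left(I^{2} - 7 I\right) = 8 - I^{2} + 7 I$)
$u = \frac{2855}{1427}$ ($u = 2 - \frac{1}{-1427} = 2 - - \frac{1}{1427} = 2 + \frac{1}{1427} = \frac{2855}{1427} \approx 2.0007$)
$- 30 a{\left(6 \right)} w - u = - 30 \left(8 - 6^{2} + 7 \cdot 6\right) \left(-32\right) - \frac{2855}{1427} = - 30 \left(8 - 36 + 42\right) \left(-32\right) - \frac{2855}{1427} = \left(-30\right) 14 \left(-32\right) - \frac{2855}{1427} = \left(-420\right) \left(-32\right) - \frac{2855}{1427} = 13440 - \frac{2855}{1427} = \frac{19176025}{1427}$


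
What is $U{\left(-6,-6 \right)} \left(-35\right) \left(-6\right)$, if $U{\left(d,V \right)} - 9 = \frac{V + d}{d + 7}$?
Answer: $-630$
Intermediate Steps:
$U{\left(d,V \right)} = 9 + \frac{V + d}{7 + d}$ ($U{\left(d,V \right)} = 9 + \frac{V + d}{d + 7} = 9 + \frac{V + d}{7 + d}$)
$U{\left(-6,-6 \right)} \left(-35\right) \left(-6\right) = \frac{63 - 6 + 10 \left(-6\right)}{7 - 6} \left(-35\right) \left(-6\right) = \frac{63 - 6 - 60}{1} \left(-35\right) \left(-6\right) = 1 \left(-3\right) \left(-35\right) \left(-6\right) = \left(-3\right) \left(-35\right) \left(-6\right) = 105 \left(-6\right) = -630$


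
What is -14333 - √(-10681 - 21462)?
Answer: -14333 - I*√32143 ≈ -14333.0 - 179.28*I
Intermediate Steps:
-14333 - √(-10681 - 21462) = -14333 - √(-32143) = -14333 - I*√32143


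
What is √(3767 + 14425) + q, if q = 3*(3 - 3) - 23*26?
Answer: -598 + 4*√1137 ≈ -463.12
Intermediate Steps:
q = -598 (q = 3*0 - 598 = 0 - 598 = -598)
√(3767 + 14425) + q = √(3767 + 14425) - 598 = √18192 - 598 = 4*√1137 - 598 = -598 + 4*√1137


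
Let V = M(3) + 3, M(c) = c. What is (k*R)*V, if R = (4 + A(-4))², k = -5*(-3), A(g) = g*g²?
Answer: 324000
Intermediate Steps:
A(g) = g³
k = 15
V = 6 (V = 3 + 3 = 6)
R = 3600 (R = (4 + (-4)³)² = (4 - 64)² = (-60)² = 3600)
(k*R)*V = (15*3600)*6 = 54000*6 = 324000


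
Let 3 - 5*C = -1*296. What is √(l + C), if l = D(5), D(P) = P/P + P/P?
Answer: √1545/5 ≈ 7.8613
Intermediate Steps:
D(P) = 2 (D(P) = 1 + 1 = 2)
C = 299/5 (C = ⅗ - (-1)*296/5 = ⅗ - ⅕*(-296) = ⅗ + 296/5 = 299/5 ≈ 59.800)
l = 2
√(l + C) = √(2 + 299/5) = √(309/5) = √1545/5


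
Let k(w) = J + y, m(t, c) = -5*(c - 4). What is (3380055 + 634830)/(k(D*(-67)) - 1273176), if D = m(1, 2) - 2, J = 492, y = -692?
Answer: -4014885/1273376 ≈ -3.1529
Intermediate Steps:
m(t, c) = 20 - 5*c (m(t, c) = -5*(-4 + c) = 20 - 5*c)
D = 8 (D = (20 - 5*2) - 2 = (20 - 10) - 2 = 10 - 2 = 8)
k(w) = -200 (k(w) = 492 - 692 = -200)
(3380055 + 634830)/(k(D*(-67)) - 1273176) = (3380055 + 634830)/(-200 - 1273176) = 4014885/(-1273376) = 4014885*(-1/1273376) = -4014885/1273376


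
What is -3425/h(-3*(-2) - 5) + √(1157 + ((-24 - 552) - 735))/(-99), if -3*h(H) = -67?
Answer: -10275/67 - I*√154/99 ≈ -153.36 - 0.12535*I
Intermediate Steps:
h(H) = 67/3 (h(H) = -⅓*(-67) = 67/3)
-3425/h(-3*(-2) - 5) + √(1157 + ((-24 - 552) - 735))/(-99) = -3425/67/3 + √(1157 + ((-24 - 552) - 735))/(-99) = -3425*3/67 + √(1157 + (-576 - 735))*(-1/99) = -10275/67 + √(1157 - 1311)*(-1/99) = -10275/67 + √(-154)*(-1/99) = -10275/67 + (I*√154)*(-1/99) = -10275/67 - I*√154/99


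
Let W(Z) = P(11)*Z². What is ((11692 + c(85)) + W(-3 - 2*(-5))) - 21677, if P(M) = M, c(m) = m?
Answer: -9361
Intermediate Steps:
W(Z) = 11*Z²
((11692 + c(85)) + W(-3 - 2*(-5))) - 21677 = ((11692 + 85) + 11*(-3 - 2*(-5))²) - 21677 = (11777 + 11*(-3 + 10)²) - 21677 = (11777 + 11*7²) - 21677 = (11777 + 11*49) - 21677 = (11777 + 539) - 21677 = 12316 - 21677 = -9361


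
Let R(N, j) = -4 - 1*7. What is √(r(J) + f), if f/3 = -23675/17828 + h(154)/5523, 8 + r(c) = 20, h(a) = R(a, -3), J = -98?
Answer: √2157208066140491/16410674 ≈ 2.8302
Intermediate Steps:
R(N, j) = -11 (R(N, j) = -4 - 7 = -11)
h(a) = -11
r(c) = 12 (r(c) = -8 + 20 = 12)
f = -130953133/32821348 (f = 3*(-23675/17828 - 11/5523) = 3*(-130953133/98464044) = -130953133/32821348 ≈ -3.9899)
√(r(J) + f) = √(12 - 130953133/32821348) = √(262903043/32821348) = √2157208066140491/16410674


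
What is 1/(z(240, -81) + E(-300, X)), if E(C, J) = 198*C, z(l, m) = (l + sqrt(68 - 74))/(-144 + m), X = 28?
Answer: -501196500/29771606709601 + 75*I*sqrt(6)/59543213419202 ≈ -1.6835e-5 + 3.0854e-12*I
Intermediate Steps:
z(l, m) = (l + I*sqrt(6))/(-144 + m) (z(l, m) = (l + sqrt(-6))/(-144 + m) = (l + I*sqrt(6))/(-144 + m))
1/(z(240, -81) + E(-300, X)) = 1/((240 + I*sqrt(6))/(-144 - 81) + 198*(-300)) = 1/((240 + I*sqrt(6))/(-225) - 59400) = 1/(-(240 + I*sqrt(6))/225 - 59400) = 1/((-16/15 - I*sqrt(6)/225) - 59400) = 1/(-891016/15 - I*sqrt(6)/225)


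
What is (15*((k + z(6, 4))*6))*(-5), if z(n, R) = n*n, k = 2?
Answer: -17100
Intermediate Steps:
z(n, R) = n**2
(15*((k + z(6, 4))*6))*(-5) = (15*((2 + 6**2)*6))*(-5) = (15*((2 + 36)*6))*(-5) = (15*(38*6))*(-5) = (15*228)*(-5) = 3420*(-5) = -17100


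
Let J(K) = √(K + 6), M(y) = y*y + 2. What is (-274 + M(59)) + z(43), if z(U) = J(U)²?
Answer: 3258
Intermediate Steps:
M(y) = 2 + y² (M(y) = y² + 2 = 2 + y²)
J(K) = √(6 + K)
z(U) = 6 + U (z(U) = (√(6 + U))² = 6 + U)
(-274 + M(59)) + z(43) = (-274 + (2 + 59²)) + (6 + 43) = (-274 + (2 + 3481)) + 49 = (-274 + 3483) + 49 = 3209 + 49 = 3258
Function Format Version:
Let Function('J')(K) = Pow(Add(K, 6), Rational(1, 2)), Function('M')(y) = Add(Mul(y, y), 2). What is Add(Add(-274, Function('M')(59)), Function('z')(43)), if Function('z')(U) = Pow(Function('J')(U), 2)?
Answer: 3258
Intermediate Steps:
Function('M')(y) = Add(2, Pow(y, 2)) (Function('M')(y) = Add(Pow(y, 2), 2) = Add(2, Pow(y, 2)))
Function('J')(K) = Pow(Add(6, K), Rational(1, 2))
Function('z')(U) = Add(6, U) (Function('z')(U) = Pow(Pow(Add(6, U), Rational(1, 2)), 2) = Add(6, U))
Add(Add(-274, Function('M')(59)), Function('z')(43)) = Add(Add(-274, Add(2, Pow(59, 2))), Add(6, 43)) = Add(Add(-274, Add(2, 3481)), 49) = Add(Add(-274, 3483), 49) = Add(3209, 49) = 3258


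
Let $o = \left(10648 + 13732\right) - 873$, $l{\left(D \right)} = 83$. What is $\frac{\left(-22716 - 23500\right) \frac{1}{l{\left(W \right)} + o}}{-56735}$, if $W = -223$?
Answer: $\frac{23108}{669189325} \approx 3.4531 \cdot 10^{-5}$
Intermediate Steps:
$o = 23507$ ($o = 24380 - 873 = 23507$)
$\frac{\left(-22716 - 23500\right) \frac{1}{l{\left(W \right)} + o}}{-56735} = \frac{\left(-22716 - 23500\right) \frac{1}{83 + 23507}}{-56735} = - \frac{46216}{23590} \left(- \frac{1}{56735}\right) = \left(-46216\right) \frac{1}{23590} \left(- \frac{1}{56735}\right) = \left(- \frac{23108}{11795}\right) \left(- \frac{1}{56735}\right) = \frac{23108}{669189325}$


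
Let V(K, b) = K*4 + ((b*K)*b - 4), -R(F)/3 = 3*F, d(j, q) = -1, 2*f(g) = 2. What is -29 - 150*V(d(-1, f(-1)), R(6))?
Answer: 438571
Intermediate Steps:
f(g) = 1 (f(g) = (½)*2 = 1)
R(F) = -9*F
V(K, b) = -4 + 4*K + K*b² (V(K, b) = 4*K + ((K*b)*b - 4) = 4*K + (K*b² - 4) = 4*K + (-4 + K*b²) = -4 + 4*K + K*b²)
-29 - 150*V(d(-1, f(-1)), R(6)) = -29 - 150*(-4 + 4*(-1) - (-9*6)²) = -29 - 150*(-4 - 4 - 1*(-54)²) = -29 - 150*(-4 - 4 - 1*2916) = -29 - 150*(-4 - 4 - 2916) = -29 - 150*(-2924) = -29 + 438600 = 438571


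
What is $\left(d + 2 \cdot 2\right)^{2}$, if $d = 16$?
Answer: $400$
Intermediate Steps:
$\left(d + 2 \cdot 2\right)^{2} = \left(16 + 2 \cdot 2\right)^{2} = \left(16 + 4\right)^{2} = 20^{2} = 400$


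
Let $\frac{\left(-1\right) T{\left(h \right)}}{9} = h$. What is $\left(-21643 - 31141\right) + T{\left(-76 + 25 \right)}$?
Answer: $-52325$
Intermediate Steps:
$T{\left(h \right)} = - 9 h$
$\left(-21643 - 31141\right) + T{\left(-76 + 25 \right)} = \left(-21643 - 31141\right) - 9 \left(-76 + 25\right) = -52784 - -459 = -52784 + 459 = -52325$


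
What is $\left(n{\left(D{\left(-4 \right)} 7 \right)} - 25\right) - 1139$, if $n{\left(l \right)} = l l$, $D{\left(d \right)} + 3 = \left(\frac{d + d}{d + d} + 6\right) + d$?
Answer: $-1164$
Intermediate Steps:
$D{\left(d \right)} = 4 + d$ ($D{\left(d \right)} = -3 + \left(\left(\frac{d + d}{d + d} + 6\right) + d\right) = -3 + \left(\left(\frac{2 d}{2 d} + 6\right) + d\right) = -3 + \left(\left(2 d \frac{1}{2 d} + 6\right) + d\right) = -3 + \left(\left(1 + 6\right) + d\right) = -3 + \left(7 + d\right) = 4 + d$)
$n{\left(l \right)} = l^{2}$
$\left(n{\left(D{\left(-4 \right)} 7 \right)} - 25\right) - 1139 = \left(\left(\left(4 - 4\right) 7\right)^{2} - 25\right) - 1139 = \left(\left(0 \cdot 7\right)^{2} - 25\right) - 1139 = \left(0^{2} - 25\right) - 1139 = \left(0 - 25\right) - 1139 = -25 - 1139 = -1164$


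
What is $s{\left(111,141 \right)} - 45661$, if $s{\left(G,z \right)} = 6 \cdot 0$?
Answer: $-45661$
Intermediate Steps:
$s{\left(G,z \right)} = 0$
$s{\left(111,141 \right)} - 45661 = 0 - 45661 = -45661$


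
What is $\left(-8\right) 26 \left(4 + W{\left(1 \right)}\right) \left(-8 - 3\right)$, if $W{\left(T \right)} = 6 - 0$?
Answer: $22880$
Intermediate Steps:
$W{\left(T \right)} = 6$ ($W{\left(T \right)} = 6 + 0 = 6$)
$\left(-8\right) 26 \left(4 + W{\left(1 \right)}\right) \left(-8 - 3\right) = \left(-8\right) 26 \left(4 + 6\right) \left(-8 - 3\right) = - 208 \cdot 10 \left(-11\right) = \left(-208\right) \left(-110\right) = 22880$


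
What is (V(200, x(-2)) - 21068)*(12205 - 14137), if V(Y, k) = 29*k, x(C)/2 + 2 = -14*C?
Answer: 37789920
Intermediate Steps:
x(C) = -4 - 28*C (x(C) = -4 + 2*(-14*C) = -4 - 28*C)
(V(200, x(-2)) - 21068)*(12205 - 14137) = (29*(-4 - 28*(-2)) - 21068)*(12205 - 14137) = (29*(-4 + 56) - 21068)*(-1932) = (29*52 - 21068)*(-1932) = (1508 - 21068)*(-1932) = -19560*(-1932) = 37789920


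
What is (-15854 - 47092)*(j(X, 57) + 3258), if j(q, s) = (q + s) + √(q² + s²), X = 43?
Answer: -211372668 - 62946*√5098 ≈ -2.1587e+8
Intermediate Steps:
j(q, s) = q + s + √(q² + s²)
(-15854 - 47092)*(j(X, 57) + 3258) = (-15854 - 47092)*((43 + 57 + √(43² + 57²)) + 3258) = -62946*((43 + 57 + √(1849 + 3249)) + 3258) = -62946*((43 + 57 + √5098) + 3258) = -62946*((100 + √5098) + 3258) = -62946*(3358 + √5098) = -211372668 - 62946*√5098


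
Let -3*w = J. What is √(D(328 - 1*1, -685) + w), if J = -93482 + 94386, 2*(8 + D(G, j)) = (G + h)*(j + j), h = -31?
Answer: 2*I*√456906/3 ≈ 450.63*I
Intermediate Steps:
D(G, j) = -8 + j*(-31 + G) (D(G, j) = -8 + ((G - 31)*(j + j))/2 = -8 + ((-31 + G)*(2*j))/2 = -8 + (2*j*(-31 + G))/2 = -8 + j*(-31 + G))
J = 904
w = -904/3 (w = -⅓*904 = -904/3 ≈ -301.33)
√(D(328 - 1*1, -685) + w) = √((-8 - 31*(-685) + (328 - 1*1)*(-685)) - 904/3) = √((-8 + 21235 + (328 - 1)*(-685)) - 904/3) = √((-8 + 21235 + 327*(-685)) - 904/3) = √((-8 + 21235 - 223995) - 904/3) = √(-202768 - 904/3) = √(-609208/3) = 2*I*√456906/3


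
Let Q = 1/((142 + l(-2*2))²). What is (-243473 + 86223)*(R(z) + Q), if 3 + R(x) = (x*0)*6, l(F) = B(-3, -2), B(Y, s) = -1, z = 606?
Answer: 9378704500/19881 ≈ 4.7174e+5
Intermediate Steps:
l(F) = -1
R(x) = -3 (R(x) = -3 + (x*0)*6 = -3 + 0*6 = -3 + 0 = -3)
Q = 1/19881 (Q = 1/((142 - 1)²) = 1/(141²) = 1/19881 ≈ 5.0299e-5)
(-243473 + 86223)*(R(z) + Q) = (-243473 + 86223)*(-3 + 1/19881) = -157250*(-59642/19881) = 9378704500/19881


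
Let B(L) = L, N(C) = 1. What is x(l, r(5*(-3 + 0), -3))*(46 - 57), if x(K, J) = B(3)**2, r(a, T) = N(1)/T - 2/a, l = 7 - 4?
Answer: -99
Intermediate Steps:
l = 3
r(a, T) = 1/T - 2/a
x(K, J) = 9 (x(K, J) = 3**2 = 9)
x(l, r(5*(-3 + 0), -3))*(46 - 57) = 9*(46 - 57) = 9*(-11) = -99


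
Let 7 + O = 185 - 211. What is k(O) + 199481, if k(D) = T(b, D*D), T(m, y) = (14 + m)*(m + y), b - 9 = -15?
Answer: 208145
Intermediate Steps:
b = -6 (b = 9 - 15 = -6)
O = -33 (O = -7 + (185 - 211) = -7 - 26 = -33)
k(D) = -48 + 8*D² (k(D) = (-6)² + 14*(-6) + 14*(D*D) - 6*D*D = 36 - 84 + 14*D² - 6*D² = -48 + 8*D²)
k(O) + 199481 = (-48 + 8*(-33)²) + 199481 = (-48 + 8*1089) + 199481 = (-48 + 8712) + 199481 = 8664 + 199481 = 208145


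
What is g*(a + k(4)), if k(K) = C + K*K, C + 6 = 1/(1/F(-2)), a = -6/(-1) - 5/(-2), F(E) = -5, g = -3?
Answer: -81/2 ≈ -40.500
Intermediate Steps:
a = 17/2 (a = -6*(-1) - 5*(-½) = 6 + 5/2 = 17/2 ≈ 8.5000)
C = -11 (C = -6 + 1/(1/(-5)) = -6 + 1/(-⅕) = -6 - 5 = -11)
k(K) = -11 + K² (k(K) = -11 + K*K = -11 + K²)
g*(a + k(4)) = -3*(17/2 + (-11 + 4²)) = -3*(17/2 + (-11 + 16)) = -3*(17/2 + 5) = -3*27/2 = -81/2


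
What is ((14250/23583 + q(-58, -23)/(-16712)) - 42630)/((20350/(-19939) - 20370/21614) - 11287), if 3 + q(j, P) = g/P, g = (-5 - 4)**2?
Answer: 13877836329367592474845/3675078670830920485888 ≈ 3.7762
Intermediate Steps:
g = 81 (g = (-9)**2 = 81)
q(j, P) = -3 + 81/P
((14250/23583 + q(-58, -23)/(-16712)) - 42630)/((20350/(-19939) - 20370/21614) - 11287) = ((14250/23583 + (-3 + 81/(-23))/(-16712)) - 42630)/((20350/(-19939) - 20370/21614) - 11287) = ((14250*(1/23583) + (-3 + 81*(-1/23))*(-1/16712)) - 42630)/((20350*(-1/19939) - 20370*1/21614) - 11287) = ((4750/7861 + (-3 - 81/23)*(-1/16712)) - 42630)/((-20350/19939 - 10185/10807) - 11287) = ((4750/7861 - 150/23*(-1/16712)) - 42630)/(-423001165/215480773 - 11287) = ((4750/7861 + 75/192188) - 42630)/(-2432554486016/215480773) = (913482575/1510789868 - 42630)*(-215480773/2432554486016) = -64404058590265/1510789868*(-215480773/2432554486016) = 13877836329367592474845/3675078670830920485888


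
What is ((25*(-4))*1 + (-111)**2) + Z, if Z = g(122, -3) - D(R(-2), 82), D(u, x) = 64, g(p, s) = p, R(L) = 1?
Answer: 12279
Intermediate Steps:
Z = 58 (Z = 122 - 1*64 = 122 - 64 = 58)
((25*(-4))*1 + (-111)**2) + Z = ((25*(-4))*1 + (-111)**2) + 58 = (-100*1 + 12321) + 58 = (-100 + 12321) + 58 = 12221 + 58 = 12279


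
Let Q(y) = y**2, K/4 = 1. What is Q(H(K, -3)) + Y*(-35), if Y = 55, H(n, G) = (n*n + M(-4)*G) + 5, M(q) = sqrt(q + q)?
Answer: -1556 - 252*I*sqrt(2) ≈ -1556.0 - 356.38*I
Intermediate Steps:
K = 4 (K = 4*1 = 4)
M(q) = sqrt(2)*sqrt(q) (M(q) = sqrt(2*q) = sqrt(2)*sqrt(q))
H(n, G) = 5 + n**2 + 2*I*G*sqrt(2) (H(n, G) = (n*n + (sqrt(2)*sqrt(-4))*G) + 5 = (n**2 + (sqrt(2)*(2*I))*G) + 5 = (n**2 + (2*I*sqrt(2))*G) + 5 = (n**2 + 2*I*G*sqrt(2)) + 5 = 5 + n**2 + 2*I*G*sqrt(2))
Q(H(K, -3)) + Y*(-35) = (5 + 4**2 + 2*I*(-3)*sqrt(2))**2 + 55*(-35) = (5 + 16 - 6*I*sqrt(2))**2 - 1925 = (21 - 6*I*sqrt(2))**2 - 1925 = -1925 + (21 - 6*I*sqrt(2))**2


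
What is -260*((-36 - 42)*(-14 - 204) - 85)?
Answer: -4398940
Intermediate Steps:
-260*((-36 - 42)*(-14 - 204) - 85) = -260*(-78*(-218) - 85) = -260*(17004 - 85) = -260*16919 = -4398940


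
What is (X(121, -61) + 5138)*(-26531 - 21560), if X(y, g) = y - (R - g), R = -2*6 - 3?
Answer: -250698383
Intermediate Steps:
R = -15 (R = -12 - 3 = -15)
X(y, g) = 15 + g + y (X(y, g) = y - (-15 - g) = y + (15 + g) = 15 + g + y)
(X(121, -61) + 5138)*(-26531 - 21560) = ((15 - 61 + 121) + 5138)*(-26531 - 21560) = (75 + 5138)*(-48091) = 5213*(-48091) = -250698383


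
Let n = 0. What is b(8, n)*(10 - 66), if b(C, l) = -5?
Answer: 280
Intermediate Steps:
b(8, n)*(10 - 66) = -5*(10 - 66) = -5*(-56) = 280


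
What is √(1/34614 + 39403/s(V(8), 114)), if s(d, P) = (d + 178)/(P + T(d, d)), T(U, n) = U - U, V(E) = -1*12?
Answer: √24816658613143386/957654 ≈ 164.50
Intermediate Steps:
V(E) = -12
T(U, n) = 0
s(d, P) = (178 + d)/P (s(d, P) = (d + 178)/(P + 0) = (178 + d)/P)
√(1/34614 + 39403/s(V(8), 114)) = √(1/34614 + 39403/(((178 - 12)/114))) = √(1/34614 + 39403/(((1/114)*166))) = √(1/34614 + 39403/(83/57)) = √(1/34614 + 39403*(57/83)) = √(1/34614 + 2245971/83) = √(77742040277/2872962) = √24816658613143386/957654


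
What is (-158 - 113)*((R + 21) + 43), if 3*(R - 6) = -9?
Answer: -18157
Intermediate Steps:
R = 3 (R = 6 + (1/3)*(-9) = 6 - 3 = 3)
(-158 - 113)*((R + 21) + 43) = (-158 - 113)*((3 + 21) + 43) = -271*(24 + 43) = -271*67 = -18157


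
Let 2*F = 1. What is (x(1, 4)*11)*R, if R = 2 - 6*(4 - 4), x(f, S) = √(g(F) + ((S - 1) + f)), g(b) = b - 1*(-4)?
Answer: 11*√34 ≈ 64.141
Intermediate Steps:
F = ½ (F = (½)*1 = ½ ≈ 0.50000)
g(b) = 4 + b (g(b) = b + 4 = 4 + b)
x(f, S) = √(7/2 + S + f) (x(f, S) = √((4 + ½) + ((S - 1) + f)) = √(9/2 + ((-1 + S) + f)) = √(9/2 + (-1 + S + f)) = √(7/2 + S + f))
R = 2 (R = 2 - 6*0 = 2 - 1*0 = 2 + 0 = 2)
(x(1, 4)*11)*R = ((√(14 + 4*4 + 4*1)/2)*11)*2 = ((√(14 + 16 + 4)/2)*11)*2 = ((√34/2)*11)*2 = (11*√34/2)*2 = 11*√34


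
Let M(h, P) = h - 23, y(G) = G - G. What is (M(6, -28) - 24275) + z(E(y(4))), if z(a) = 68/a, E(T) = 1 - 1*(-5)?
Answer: -72842/3 ≈ -24281.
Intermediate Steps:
y(G) = 0
M(h, P) = -23 + h
E(T) = 6 (E(T) = 1 + 5 = 6)
(M(6, -28) - 24275) + z(E(y(4))) = ((-23 + 6) - 24275) + 68/6 = (-17 - 24275) + 68*(⅙) = -24292 + 34/3 = -72842/3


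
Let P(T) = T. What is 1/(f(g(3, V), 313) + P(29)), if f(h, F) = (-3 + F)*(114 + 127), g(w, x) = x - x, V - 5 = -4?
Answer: 1/74739 ≈ 1.3380e-5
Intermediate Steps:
V = 1 (V = 5 - 4 = 1)
g(w, x) = 0
f(h, F) = -723 + 241*F (f(h, F) = (-3 + F)*241 = -723 + 241*F)
1/(f(g(3, V), 313) + P(29)) = 1/((-723 + 241*313) + 29) = 1/((-723 + 75433) + 29) = 1/(74710 + 29) = 1/74739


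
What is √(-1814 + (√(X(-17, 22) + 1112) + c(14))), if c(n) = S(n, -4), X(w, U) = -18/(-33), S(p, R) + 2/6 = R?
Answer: √(-1980165 + 99*√134618)/33 ≈ 42.249*I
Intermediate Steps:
S(p, R) = -⅓ + R
X(w, U) = 6/11 (X(w, U) = -18*(-1/33) = 6/11)
c(n) = -13/3 (c(n) = -⅓ - 4 = -13/3)
√(-1814 + (√(X(-17, 22) + 1112) + c(14))) = √(-1814 + (√(6/11 + 1112) - 13/3)) = √(-1814 + (√(12238/11) - 13/3)) = √(-1814 + (√134618/11 - 13/3)) = √(-1814 + (-13/3 + √134618/11)) = √(-5455/3 + √134618/11)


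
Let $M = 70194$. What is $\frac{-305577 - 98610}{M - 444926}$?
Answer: $\frac{404187}{374732} \approx 1.0786$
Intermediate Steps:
$\frac{-305577 - 98610}{M - 444926} = \frac{-305577 - 98610}{70194 - 444926} = - \frac{404187}{-374732} = \left(-404187\right) \left(- \frac{1}{374732}\right) = \frac{404187}{374732}$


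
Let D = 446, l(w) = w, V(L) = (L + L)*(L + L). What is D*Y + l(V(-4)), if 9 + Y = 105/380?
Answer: -145417/38 ≈ -3826.8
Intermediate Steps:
V(L) = 4*L² (V(L) = (2*L)*(2*L) = 4*L²)
Y = -663/76 (Y = -9 + 105/380 = -9 + 105*(1/380) = -9 + 21/76 = -663/76 ≈ -8.7237)
D*Y + l(V(-4)) = 446*(-663/76) + 4*(-4)² = -147849/38 + 4*16 = -147849/38 + 64 = -145417/38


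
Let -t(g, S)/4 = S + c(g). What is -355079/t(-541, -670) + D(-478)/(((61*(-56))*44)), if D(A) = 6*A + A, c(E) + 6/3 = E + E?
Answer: -476306415/9415472 ≈ -50.588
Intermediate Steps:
c(E) = -2 + 2*E (c(E) = -2 + (E + E) = -2 + 2*E)
D(A) = 7*A
t(g, S) = 8 - 8*g - 4*S (t(g, S) = -4*(S + (-2 + 2*g)) = -4*(-2 + S + 2*g) = 8 - 8*g - 4*S)
-355079/t(-541, -670) + D(-478)/(((61*(-56))*44)) = -355079/(8 - 8*(-541) - 4*(-670)) + (7*(-478))/(((61*(-56))*44)) = -355079/(8 + 4328 + 2680) - 3346/((-3416*44)) = -355079/7016 - 3346/(-150304) = -355079*1/7016 - 3346*(-1/150304) = -355079/7016 + 239/10736 = -476306415/9415472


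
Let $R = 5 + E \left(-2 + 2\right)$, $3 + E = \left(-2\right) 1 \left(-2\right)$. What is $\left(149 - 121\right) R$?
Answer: $140$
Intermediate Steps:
$E = 1$ ($E = -3 + \left(-2\right) 1 \left(-2\right) = -3 - -4 = -3 + 4 = 1$)
$R = 5$ ($R = 5 + 1 \left(-2 + 2\right) = 5 + 1 \cdot 0 = 5 + 0 = 5$)
$\left(149 - 121\right) R = \left(149 - 121\right) 5 = 28 \cdot 5 = 140$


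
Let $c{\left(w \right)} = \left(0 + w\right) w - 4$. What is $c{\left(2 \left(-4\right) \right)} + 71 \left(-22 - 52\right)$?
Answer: $-5194$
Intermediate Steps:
$c{\left(w \right)} = -4 + w^{2}$ ($c{\left(w \right)} = w w - 4 = w^{2} - 4 = -4 + w^{2}$)
$c{\left(2 \left(-4\right) \right)} + 71 \left(-22 - 52\right) = \left(-4 + \left(2 \left(-4\right)\right)^{2}\right) + 71 \left(-22 - 52\right) = \left(-4 + \left(-8\right)^{2}\right) + 71 \left(-22 - 52\right) = \left(-4 + 64\right) + 71 \left(-74\right) = 60 - 5254 = -5194$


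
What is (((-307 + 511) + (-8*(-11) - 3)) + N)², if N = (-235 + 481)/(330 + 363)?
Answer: 4467719281/53361 ≈ 83726.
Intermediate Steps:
N = 82/231 (N = 246/693 = 246*(1/693) = 82/231 ≈ 0.35498)
(((-307 + 511) + (-8*(-11) - 3)) + N)² = (((-307 + 511) + (-8*(-11) - 3)) + 82/231)² = ((204 + (88 - 3)) + 82/231)² = ((204 + 85) + 82/231)² = (289 + 82/231)² = (66841/231)² = 4467719281/53361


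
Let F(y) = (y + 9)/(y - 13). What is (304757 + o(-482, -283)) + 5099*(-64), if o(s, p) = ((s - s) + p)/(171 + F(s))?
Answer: -166991037/7738 ≈ -21581.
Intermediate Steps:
F(y) = (9 + y)/(-13 + y)
o(s, p) = p/(171 + (9 + s)/(-13 + s)) (o(s, p) = ((s - s) + p)/(171 + (9 + s)/(-13 + s)) = (0 + p)/(171 + (9 + s)/(-13 + s)) = p/(171 + (9 + s)/(-13 + s)))
(304757 + o(-482, -283)) + 5099*(-64) = (304757 + (½)*(-283)*(-13 - 482)/(-1107 + 86*(-482))) + 5099*(-64) = (304757 + (½)*(-283)*(-495)/(-1107 - 41452)) - 326336 = (304757 + (½)*(-283)*(-495)/(-42559)) - 326336 = (304757 + (½)*(-283)*(-1/42559)*(-495)) - 326336 = (304757 - 12735/7738) - 326336 = 2358196931/7738 - 326336 = -166991037/7738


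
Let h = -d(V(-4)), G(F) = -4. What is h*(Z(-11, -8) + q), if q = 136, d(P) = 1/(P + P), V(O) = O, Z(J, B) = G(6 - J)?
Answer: 33/2 ≈ 16.500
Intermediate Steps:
Z(J, B) = -4
d(P) = 1/(2*P)
h = 1/8 (h = -1/(2*(-4)) = -(-1)/(2*4) = -1*(-1/8) = 1/8 ≈ 0.12500)
h*(Z(-11, -8) + q) = (-4 + 136)/8 = (1/8)*132 = 33/2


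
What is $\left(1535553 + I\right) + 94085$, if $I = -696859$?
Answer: $932779$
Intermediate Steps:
$\left(1535553 + I\right) + 94085 = \left(1535553 - 696859\right) + 94085 = 838694 + 94085 = 932779$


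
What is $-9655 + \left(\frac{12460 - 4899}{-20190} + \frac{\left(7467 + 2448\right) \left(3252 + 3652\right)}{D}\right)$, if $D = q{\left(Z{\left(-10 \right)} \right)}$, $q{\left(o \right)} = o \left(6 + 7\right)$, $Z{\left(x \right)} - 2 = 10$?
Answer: $\frac{112638195557}{262470} \approx 4.2915 \cdot 10^{5}$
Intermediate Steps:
$Z{\left(x \right)} = 12$ ($Z{\left(x \right)} = 2 + 10 = 12$)
$q{\left(o \right)} = 13 o$ ($q{\left(o \right)} = o 13 = 13 o$)
$D = 156$ ($D = 13 \cdot 12 = 156$)
$-9655 + \left(\frac{12460 - 4899}{-20190} + \frac{\left(7467 + 2448\right) \left(3252 + 3652\right)}{D}\right) = -9655 + \left(\frac{12460 - 4899}{-20190} + \frac{\left(7467 + 2448\right) \left(3252 + 3652\right)}{156}\right) = -9655 + \left(7561 \left(- \frac{1}{20190}\right) + 9915 \cdot 6904 \cdot \frac{1}{156}\right) = -9655 + \left(- \frac{7561}{20190} + 68453160 \cdot \frac{1}{156}\right) = -9655 + \left(- \frac{7561}{20190} + \frac{5704430}{13}\right) = -9655 + \frac{115172343407}{262470} = \frac{112638195557}{262470}$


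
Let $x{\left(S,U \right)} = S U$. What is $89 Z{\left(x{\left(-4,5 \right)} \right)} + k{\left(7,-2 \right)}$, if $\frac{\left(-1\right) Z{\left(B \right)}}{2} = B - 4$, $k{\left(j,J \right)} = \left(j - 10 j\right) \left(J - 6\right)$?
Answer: $4776$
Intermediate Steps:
$k{\left(j,J \right)} = - 9 j \left(-6 + J\right)$
$Z{\left(B \right)} = 8 - 2 B$ ($Z{\left(B \right)} = - 2 \left(B - 4\right) = - 2 \left(-4 + B\right) = 8 - 2 B$)
$89 Z{\left(x{\left(-4,5 \right)} \right)} + k{\left(7,-2 \right)} = 89 \left(8 - 2 \left(\left(-4\right) 5\right)\right) + 9 \cdot 7 \left(6 - -2\right) = 89 \left(8 - -40\right) + 9 \cdot 7 \left(6 + 2\right) = 89 \left(8 + 40\right) + 9 \cdot 7 \cdot 8 = 89 \cdot 48 + 504 = 4272 + 504 = 4776$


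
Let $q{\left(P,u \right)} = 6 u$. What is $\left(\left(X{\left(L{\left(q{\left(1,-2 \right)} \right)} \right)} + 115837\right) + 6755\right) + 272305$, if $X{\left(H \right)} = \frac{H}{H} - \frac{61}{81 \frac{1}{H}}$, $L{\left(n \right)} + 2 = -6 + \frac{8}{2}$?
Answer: $\frac{31986982}{81} \approx 3.949 \cdot 10^{5}$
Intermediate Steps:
$L{\left(n \right)} = -4$ ($L{\left(n \right)} = -2 - \left(6 - \frac{8}{2}\right) = -2 + \left(-6 + 8 \cdot \frac{1}{2}\right) = -2 + \left(-6 + 4\right) = -2 - 2 = -4$)
$X{\left(H \right)} = 1 - \frac{61 H}{81}$ ($X{\left(H \right)} = 1 - 61 \frac{H}{81} = 1 - \frac{61 H}{81}$)
$\left(\left(X{\left(L{\left(q{\left(1,-2 \right)} \right)} \right)} + 115837\right) + 6755\right) + 272305 = \left(\left(\left(1 - - \frac{244}{81}\right) + 115837\right) + 6755\right) + 272305 = \left(\left(\left(1 + \frac{244}{81}\right) + 115837\right) + 6755\right) + 272305 = \left(\left(\frac{325}{81} + 115837\right) + 6755\right) + 272305 = \left(\frac{9383122}{81} + 6755\right) + 272305 = \frac{9930277}{81} + 272305 = \frac{31986982}{81}$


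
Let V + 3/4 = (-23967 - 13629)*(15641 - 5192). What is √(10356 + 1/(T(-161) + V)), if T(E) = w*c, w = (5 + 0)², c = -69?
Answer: 2*√710306975388950071990/523789773 ≈ 101.76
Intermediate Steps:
w = 25 (w = 5² = 25)
V = -1571362419/4 (V = -¾ + (-23967 - 13629)*(15641 - 5192) = -¾ - 37596*10449 = -¾ - 392840604 = -1571362419/4 ≈ -3.9284e+8)
T(E) = -1725 (T(E) = 25*(-69) = -1725)
√(10356 + 1/(T(-161) + V)) = √(10356 + 1/(-1725 - 1571362419/4)) = √(10356 + 1/(-1571369319/4)) = √(10356 - 4/1571369319) = √(16273100667560/1571369319) = 2*√710306975388950071990/523789773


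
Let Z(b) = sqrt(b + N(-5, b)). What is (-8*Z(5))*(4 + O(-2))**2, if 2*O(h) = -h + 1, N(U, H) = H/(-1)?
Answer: 0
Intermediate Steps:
N(U, H) = -H (N(U, H) = H*(-1) = -H)
O(h) = 1/2 - h/2 (O(h) = (-h + 1)/2 = (1 - h)/2 = 1/2 - h/2)
Z(b) = 0 (Z(b) = sqrt(b - b) = sqrt(0) = 0)
(-8*Z(5))*(4 + O(-2))**2 = (-8*0)*(4 + (1/2 - 1/2*(-2)))**2 = 0*(4 + (1/2 + 1))**2 = 0*(4 + 3/2)**2 = 0*(11/2)**2 = 0*(121/4) = 0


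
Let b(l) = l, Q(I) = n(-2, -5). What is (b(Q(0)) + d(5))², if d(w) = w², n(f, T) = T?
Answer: 400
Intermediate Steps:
Q(I) = -5
(b(Q(0)) + d(5))² = (-5 + 5²)² = (-5 + 25)² = 20² = 400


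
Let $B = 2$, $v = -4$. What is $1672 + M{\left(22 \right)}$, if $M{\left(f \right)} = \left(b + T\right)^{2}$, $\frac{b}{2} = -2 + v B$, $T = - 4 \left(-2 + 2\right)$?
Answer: $2072$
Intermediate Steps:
$T = 0$ ($T = - 4 \cdot 0 = \left(-1\right) 0 = 0$)
$b = -20$ ($b = 2 \left(-2 - 8\right) = 2 \left(-10\right) = -20$)
$M{\left(f \right)} = 400$ ($M{\left(f \right)} = \left(-20 + 0\right)^{2} = \left(-20\right)^{2} = 400$)
$1672 + M{\left(22 \right)} = 1672 + 400 = 2072$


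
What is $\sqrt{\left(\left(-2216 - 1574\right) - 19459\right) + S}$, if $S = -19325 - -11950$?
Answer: $4 i \sqrt{1914} \approx 175.0 i$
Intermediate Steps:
$S = -7375$ ($S = -19325 + 11950 = -7375$)
$\sqrt{\left(\left(-2216 - 1574\right) - 19459\right) + S} = \sqrt{\left(\left(-2216 - 1574\right) - 19459\right) - 7375} = \sqrt{\left(-3790 - 19459\right) - 7375} = \sqrt{-23249 - 7375} = \sqrt{-30624} = 4 i \sqrt{1914}$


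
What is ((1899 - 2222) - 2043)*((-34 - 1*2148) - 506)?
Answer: 6359808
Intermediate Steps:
((1899 - 2222) - 2043)*((-34 - 1*2148) - 506) = (-323 - 2043)*((-34 - 2148) - 506) = -2366*(-2182 - 506) = -2366*(-2688) = 6359808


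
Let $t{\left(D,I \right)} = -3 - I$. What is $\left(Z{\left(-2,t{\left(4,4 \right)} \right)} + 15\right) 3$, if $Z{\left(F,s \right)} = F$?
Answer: $39$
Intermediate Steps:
$\left(Z{\left(-2,t{\left(4,4 \right)} \right)} + 15\right) 3 = \left(-2 + 15\right) 3 = 13 \cdot 3 = 39$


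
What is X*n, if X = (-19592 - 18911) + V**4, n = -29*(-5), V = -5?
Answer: -5492310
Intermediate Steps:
n = 145
X = -37878 (X = (-19592 - 18911) + (-5)**4 = -38503 + 625 = -37878)
X*n = -37878*145 = -5492310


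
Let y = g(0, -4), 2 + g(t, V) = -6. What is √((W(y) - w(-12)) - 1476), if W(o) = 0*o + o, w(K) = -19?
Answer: I*√1465 ≈ 38.275*I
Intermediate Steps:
g(t, V) = -8 (g(t, V) = -2 - 6 = -8)
y = -8
W(o) = o (W(o) = 0 + o = o)
√((W(y) - w(-12)) - 1476) = √((-8 - 1*(-19)) - 1476) = √((-8 + 19) - 1476) = √(11 - 1476) = √(-1465) = I*√1465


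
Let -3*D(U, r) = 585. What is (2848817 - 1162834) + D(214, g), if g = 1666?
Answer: 1685788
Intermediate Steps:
D(U, r) = -195 (D(U, r) = -1/3*585 = -195)
(2848817 - 1162834) + D(214, g) = (2848817 - 1162834) - 195 = 1685983 - 195 = 1685788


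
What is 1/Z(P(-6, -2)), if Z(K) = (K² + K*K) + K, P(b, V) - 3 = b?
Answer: 1/15 ≈ 0.066667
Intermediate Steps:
P(b, V) = 3 + b
Z(K) = K + 2*K² (Z(K) = (K² + K²) + K = 2*K² + K = K + 2*K²)
1/Z(P(-6, -2)) = 1/((3 - 6)*(1 + 2*(3 - 6))) = 1/(-3*(1 + 2*(-3))) = 1/(-3*(1 - 6)) = 1/(-3*(-5)) = 1/15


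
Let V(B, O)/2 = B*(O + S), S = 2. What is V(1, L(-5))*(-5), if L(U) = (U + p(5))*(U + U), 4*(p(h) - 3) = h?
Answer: -95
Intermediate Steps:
p(h) = 3 + h/4
L(U) = 2*U*(17/4 + U) (L(U) = (U + (3 + (¼)*5))*(U + U) = (U + (3 + 5/4))*(2*U) = (U + 17/4)*(2*U) = (17/4 + U)*(2*U) = 2*U*(17/4 + U))
V(B, O) = 2*B*(2 + O) (V(B, O) = 2*(B*(O + 2)) = 2*(B*(2 + O)) = 2*B*(2 + O))
V(1, L(-5))*(-5) = (2*1*(2 + (½)*(-5)*(17 + 4*(-5))))*(-5) = (2*1*(2 + (½)*(-5)*(17 - 20)))*(-5) = (2*1*(2 + (½)*(-5)*(-3)))*(-5) = (2*1*(2 + 15/2))*(-5) = (2*1*(19/2))*(-5) = 19*(-5) = -95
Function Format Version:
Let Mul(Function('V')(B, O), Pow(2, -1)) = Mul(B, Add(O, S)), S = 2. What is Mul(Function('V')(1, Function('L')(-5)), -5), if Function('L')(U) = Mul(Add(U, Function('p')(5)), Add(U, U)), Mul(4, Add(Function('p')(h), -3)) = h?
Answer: -95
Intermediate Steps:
Function('p')(h) = Add(3, Mul(Rational(1, 4), h))
Function('L')(U) = Mul(2, U, Add(Rational(17, 4), U)) (Function('L')(U) = Mul(Add(U, Add(3, Mul(Rational(1, 4), 5))), Add(U, U)) = Mul(Add(U, Add(3, Rational(5, 4))), Mul(2, U)) = Mul(Add(U, Rational(17, 4)), Mul(2, U)) = Mul(Add(Rational(17, 4), U), Mul(2, U)) = Mul(2, U, Add(Rational(17, 4), U)))
Function('V')(B, O) = Mul(2, B, Add(2, O)) (Function('V')(B, O) = Mul(2, Mul(B, Add(O, 2))) = Mul(2, Mul(B, Add(2, O))) = Mul(2, B, Add(2, O)))
Mul(Function('V')(1, Function('L')(-5)), -5) = Mul(Mul(2, 1, Add(2, Mul(Rational(1, 2), -5, Add(17, Mul(4, -5))))), -5) = Mul(Mul(2, 1, Add(2, Mul(Rational(1, 2), -5, Add(17, -20)))), -5) = Mul(Mul(2, 1, Add(2, Mul(Rational(1, 2), -5, -3))), -5) = Mul(Mul(2, 1, Add(2, Rational(15, 2))), -5) = Mul(Mul(2, 1, Rational(19, 2)), -5) = Mul(19, -5) = -95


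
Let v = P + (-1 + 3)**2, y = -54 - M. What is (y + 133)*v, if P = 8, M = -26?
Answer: 1260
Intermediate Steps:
y = -28 (y = -54 - 1*(-26) = -54 + 26 = -28)
v = 12 (v = 8 + (-1 + 3)**2 = 8 + 2**2 = 8 + 4 = 12)
(y + 133)*v = (-28 + 133)*12 = 105*12 = 1260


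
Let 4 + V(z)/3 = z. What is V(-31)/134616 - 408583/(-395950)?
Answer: 9160039063/8883534200 ≈ 1.0311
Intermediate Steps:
V(z) = -12 + 3*z
V(-31)/134616 - 408583/(-395950) = (-12 + 3*(-31))/134616 - 408583/(-395950) = (-12 - 93)*(1/134616) - 408583*(-1/395950) = -105*1/134616 + 408583/395950 = -35/44872 + 408583/395950 = 9160039063/8883534200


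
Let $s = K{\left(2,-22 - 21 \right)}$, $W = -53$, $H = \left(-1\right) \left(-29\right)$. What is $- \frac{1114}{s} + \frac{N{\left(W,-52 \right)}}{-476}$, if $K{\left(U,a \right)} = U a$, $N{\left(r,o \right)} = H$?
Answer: $\frac{263885}{20468} \approx 12.893$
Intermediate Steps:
$H = 29$
$N{\left(r,o \right)} = 29$
$s = -86$ ($s = 2 \left(-22 - 21\right) = 2 \left(-43\right) = -86$)
$- \frac{1114}{s} + \frac{N{\left(W,-52 \right)}}{-476} = - \frac{1114}{-86} + \frac{29}{-476} = \left(-1114\right) \left(- \frac{1}{86}\right) + 29 \left(- \frac{1}{476}\right) = \frac{557}{43} - \frac{29}{476} = \frac{263885}{20468}$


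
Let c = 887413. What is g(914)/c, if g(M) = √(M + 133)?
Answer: √1047/887413 ≈ 3.6463e-5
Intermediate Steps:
g(M) = √(133 + M)
g(914)/c = √(133 + 914)/887413 = √1047*(1/887413) = √1047/887413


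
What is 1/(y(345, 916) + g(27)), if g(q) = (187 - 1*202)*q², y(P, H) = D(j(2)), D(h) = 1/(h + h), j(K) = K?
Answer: -4/43739 ≈ -9.1452e-5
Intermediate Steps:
D(h) = 1/(2*h)
y(P, H) = ¼ (y(P, H) = (½)/2 = (½)*(½) = ¼)
g(q) = -15*q² (g(q) = (187 - 202)*q² = -15*q²)
1/(y(345, 916) + g(27)) = 1/(¼ - 15*27²) = 1/(¼ - 15*729) = 1/(¼ - 10935) = 1/(-43739/4) = -4/43739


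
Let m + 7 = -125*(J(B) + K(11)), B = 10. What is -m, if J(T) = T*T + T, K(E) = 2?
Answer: 14007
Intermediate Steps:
J(T) = T + T² (J(T) = T² + T = T + T²)
m = -14007 (m = -7 - 125*(10*(1 + 10) + 2) = -7 - 125*(10*11 + 2) = -7 - 125*(110 + 2) = -7 - 125*112 = -7 - 14000 = -14007)
-m = -1*(-14007) = 14007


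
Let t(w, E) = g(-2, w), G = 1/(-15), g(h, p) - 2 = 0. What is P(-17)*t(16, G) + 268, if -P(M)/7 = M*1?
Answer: 506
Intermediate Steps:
g(h, p) = 2 (g(h, p) = 2 + 0 = 2)
G = -1/15 ≈ -0.066667
P(M) = -7*M
t(w, E) = 2
P(-17)*t(16, G) + 268 = -7*(-17)*2 + 268 = 119*2 + 268 = 238 + 268 = 506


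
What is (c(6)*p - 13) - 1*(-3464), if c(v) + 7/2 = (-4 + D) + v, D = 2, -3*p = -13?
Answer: 20719/6 ≈ 3453.2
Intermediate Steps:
p = 13/3 (p = -⅓*(-13) = 13/3 ≈ 4.3333)
c(v) = -11/2 + v (c(v) = -7/2 + ((-4 + 2) + v) = -7/2 + (-2 + v) = -11/2 + v)
(c(6)*p - 13) - 1*(-3464) = ((-11/2 + 6)*(13/3) - 13) - 1*(-3464) = ((½)*(13/3) - 13) + 3464 = (13/6 - 13) + 3464 = -65/6 + 3464 = 20719/6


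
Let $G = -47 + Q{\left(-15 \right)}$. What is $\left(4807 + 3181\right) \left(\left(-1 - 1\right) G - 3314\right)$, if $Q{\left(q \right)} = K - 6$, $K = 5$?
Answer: $-25705384$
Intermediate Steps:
$Q{\left(q \right)} = -1$ ($Q{\left(q \right)} = 5 - 6 = -1$)
$G = -48$ ($G = -47 - 1 = -48$)
$\left(4807 + 3181\right) \left(\left(-1 - 1\right) G - 3314\right) = \left(4807 + 3181\right) \left(\left(-1 - 1\right) \left(-48\right) - 3314\right) = 7988 \left(\left(-1 - 1\right) \left(-48\right) - 3314\right) = 7988 \left(\left(-2\right) \left(-48\right) - 3314\right) = 7988 \left(96 - 3314\right) = 7988 \left(-3218\right) = -25705384$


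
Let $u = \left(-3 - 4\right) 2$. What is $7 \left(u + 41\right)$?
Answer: $189$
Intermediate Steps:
$u = -14$ ($u = \left(-7\right) 2 = -14$)
$7 \left(u + 41\right) = 7 \left(-14 + 41\right) = 7 \cdot 27 = 189$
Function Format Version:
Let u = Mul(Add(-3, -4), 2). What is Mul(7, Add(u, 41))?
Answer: 189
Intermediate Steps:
u = -14 (u = Mul(-7, 2) = -14)
Mul(7, Add(u, 41)) = Mul(7, Add(-14, 41)) = Mul(7, 27) = 189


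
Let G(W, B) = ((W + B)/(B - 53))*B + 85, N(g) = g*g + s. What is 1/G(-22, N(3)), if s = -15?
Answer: 59/4847 ≈ 0.012172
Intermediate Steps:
N(g) = -15 + g² (N(g) = g*g - 15 = g² - 15 = -15 + g²)
G(W, B) = 85 + B*(B + W)/(-53 + B) (G(W, B) = ((B + W)/(-53 + B))*B + 85 = B*(B + W)/(-53 + B) + 85 = 85 + B*(B + W)/(-53 + B))
1/G(-22, N(3)) = 1/((-4505 + (-15 + 3²)² + 85*(-15 + 3²) + (-15 + 3²)*(-22))/(-53 + (-15 + 3²))) = 1/((-4505 + (-15 + 9)² + 85*(-15 + 9) + (-15 + 9)*(-22))/(-53 + (-15 + 9))) = 1/((-4505 + (-6)² + 85*(-6) - 6*(-22))/(-53 - 6)) = 1/((-4505 + 36 - 510 + 132)/(-59)) = 1/(-1/59*(-4847)) = 1/(4847/59) = 59/4847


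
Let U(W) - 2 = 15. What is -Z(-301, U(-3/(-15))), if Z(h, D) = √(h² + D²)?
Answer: -√90890 ≈ -301.48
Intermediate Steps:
U(W) = 17 (U(W) = 2 + 15 = 17)
Z(h, D) = √(D² + h²)
-Z(-301, U(-3/(-15))) = -√(17² + (-301)²) = -√(289 + 90601) = -√90890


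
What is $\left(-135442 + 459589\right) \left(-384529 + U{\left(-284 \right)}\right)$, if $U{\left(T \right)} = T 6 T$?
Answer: $32222480829$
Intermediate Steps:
$U{\left(T \right)} = 6 T^{2}$ ($U{\left(T \right)} = 6 T T = 6 T^{2}$)
$\left(-135442 + 459589\right) \left(-384529 + U{\left(-284 \right)}\right) = \left(-135442 + 459589\right) \left(-384529 + 6 \left(-284\right)^{2}\right) = 324147 \left(-384529 + 6 \cdot 80656\right) = 324147 \left(-384529 + 483936\right) = 324147 \cdot 99407 = 32222480829$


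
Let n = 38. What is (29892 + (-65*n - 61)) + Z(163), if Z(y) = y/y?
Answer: 27362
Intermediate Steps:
Z(y) = 1
(29892 + (-65*n - 61)) + Z(163) = (29892 + (-65*38 - 61)) + 1 = (29892 + (-2470 - 61)) + 1 = (29892 - 2531) + 1 = 27361 + 1 = 27362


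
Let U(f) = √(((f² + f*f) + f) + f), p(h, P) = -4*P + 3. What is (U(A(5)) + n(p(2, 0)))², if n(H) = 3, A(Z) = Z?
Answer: 69 + 12*√15 ≈ 115.48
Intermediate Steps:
p(h, P) = 3 - 4*P
U(f) = √(2*f + 2*f²) (U(f) = √(((f² + f²) + f) + f) = √((2*f² + f) + f) = √((f + 2*f²) + f) = √(2*f + 2*f²))
(U(A(5)) + n(p(2, 0)))² = (√2*√(5*(1 + 5)) + 3)² = (√2*√(5*6) + 3)² = (√2*√30 + 3)² = (2*√15 + 3)² = (3 + 2*√15)²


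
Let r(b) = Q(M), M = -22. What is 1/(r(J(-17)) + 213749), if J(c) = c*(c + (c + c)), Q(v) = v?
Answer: 1/213727 ≈ 4.6789e-6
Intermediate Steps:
J(c) = 3*c² (J(c) = c*(c + 2*c) = c*(3*c) = 3*c²)
r(b) = -22
1/(r(J(-17)) + 213749) = 1/(-22 + 213749) = 1/213727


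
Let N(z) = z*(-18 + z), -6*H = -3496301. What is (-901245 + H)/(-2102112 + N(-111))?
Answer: 1911169/12526758 ≈ 0.15257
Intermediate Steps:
H = 3496301/6 (H = -1/6*(-3496301) = 3496301/6 ≈ 5.8272e+5)
(-901245 + H)/(-2102112 + N(-111)) = (-901245 + 3496301/6)/(-2102112 - 111*(-18 - 111)) = -1911169/(6*(-2102112 - 111*(-129))) = -1911169/(6*(-2102112 + 14319)) = -1911169/6/(-2087793) = -1911169/6*(-1/2087793) = 1911169/12526758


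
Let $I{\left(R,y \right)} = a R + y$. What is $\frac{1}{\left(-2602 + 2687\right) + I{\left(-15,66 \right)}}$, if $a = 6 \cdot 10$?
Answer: $- \frac{1}{749} \approx -0.0013351$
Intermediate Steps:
$a = 60$
$I{\left(R,y \right)} = y + 60 R$ ($I{\left(R,y \right)} = 60 R + y = y + 60 R$)
$\frac{1}{\left(-2602 + 2687\right) + I{\left(-15,66 \right)}} = \frac{1}{\left(-2602 + 2687\right) + \left(66 + 60 \left(-15\right)\right)} = \frac{1}{85 + \left(66 - 900\right)} = \frac{1}{85 - 834} = \frac{1}{-749} = - \frac{1}{749}$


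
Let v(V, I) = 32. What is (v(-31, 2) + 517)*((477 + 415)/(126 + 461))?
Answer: 489708/587 ≈ 834.26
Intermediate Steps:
(v(-31, 2) + 517)*((477 + 415)/(126 + 461)) = (32 + 517)*((477 + 415)/(126 + 461)) = 549*(892/587) = 489708/587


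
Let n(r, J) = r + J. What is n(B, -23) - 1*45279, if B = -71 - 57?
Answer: -45430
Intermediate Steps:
B = -128
n(r, J) = J + r
n(B, -23) - 1*45279 = (-23 - 128) - 1*45279 = -151 - 45279 = -45430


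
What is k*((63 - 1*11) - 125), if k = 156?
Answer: -11388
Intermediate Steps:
k*((63 - 1*11) - 125) = 156*((63 - 1*11) - 125) = 156*((63 - 11) - 125) = 156*(52 - 125) = 156*(-73) = -11388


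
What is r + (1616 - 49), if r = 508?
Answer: 2075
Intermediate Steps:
r + (1616 - 49) = 508 + (1616 - 49) = 508 + 1567 = 2075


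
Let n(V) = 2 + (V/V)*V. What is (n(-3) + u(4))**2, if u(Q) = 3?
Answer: 4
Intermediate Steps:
n(V) = 2 + V (n(V) = 2 + 1*V = 2 + V)
(n(-3) + u(4))**2 = ((2 - 3) + 3)**2 = (-1 + 3)**2 = 2**2 = 4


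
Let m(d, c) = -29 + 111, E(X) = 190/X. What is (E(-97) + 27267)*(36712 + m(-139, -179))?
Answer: 97309422946/97 ≈ 1.0032e+9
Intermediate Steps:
m(d, c) = 82
(E(-97) + 27267)*(36712 + m(-139, -179)) = (190/(-97) + 27267)*(36712 + 82) = (190*(-1/97) + 27267)*36794 = (-190/97 + 27267)*36794 = (2644709/97)*36794 = 97309422946/97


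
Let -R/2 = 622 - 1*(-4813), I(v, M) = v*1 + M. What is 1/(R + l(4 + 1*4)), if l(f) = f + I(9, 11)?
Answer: -1/10842 ≈ -9.2234e-5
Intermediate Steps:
I(v, M) = M + v (I(v, M) = v + M = M + v)
R = -10870 (R = -2*(622 - 1*(-4813)) = -2*(622 + 4813) = -2*5435 = -10870)
l(f) = 20 + f (l(f) = f + (11 + 9) = f + 20 = 20 + f)
1/(R + l(4 + 1*4)) = 1/(-10870 + (20 + (4 + 1*4))) = 1/(-10870 + (20 + (4 + 4))) = 1/(-10870 + (20 + 8)) = 1/(-10870 + 28) = 1/(-10842) = -1/10842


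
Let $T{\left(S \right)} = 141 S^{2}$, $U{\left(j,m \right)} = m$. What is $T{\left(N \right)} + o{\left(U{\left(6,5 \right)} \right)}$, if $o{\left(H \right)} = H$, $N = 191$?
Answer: $5143826$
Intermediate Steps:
$T{\left(N \right)} + o{\left(U{\left(6,5 \right)} \right)} = 141 \cdot 191^{2} + 5 = 141 \cdot 36481 + 5 = 5143821 + 5 = 5143826$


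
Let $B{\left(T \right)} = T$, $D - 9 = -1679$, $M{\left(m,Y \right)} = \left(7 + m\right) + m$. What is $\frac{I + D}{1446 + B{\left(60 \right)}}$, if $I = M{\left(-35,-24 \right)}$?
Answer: $- \frac{1733}{1506} \approx -1.1507$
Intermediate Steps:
$M{\left(m,Y \right)} = 7 + 2 m$
$D = -1670$ ($D = 9 - 1679 = -1670$)
$I = -63$ ($I = 7 + 2 \left(-35\right) = 7 - 70 = -63$)
$\frac{I + D}{1446 + B{\left(60 \right)}} = \frac{-63 - 1670}{1446 + 60} = - \frac{1733}{1506}$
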